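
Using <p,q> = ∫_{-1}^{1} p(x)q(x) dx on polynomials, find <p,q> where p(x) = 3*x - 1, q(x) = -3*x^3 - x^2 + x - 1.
<p,q> = 16/15

Expand the product: p(x)·q(x) = -9*x^4 + 4*x^2 - 4*x + 1.
∫_{-1}^{1} of each monomial x^k gives [2/(k+1) if k even, 0 if k odd]. Integrating term-by-term (or equivalently evaluating the antiderivative F(x) = -9*x^5/5 + 4*x^3/3 - 2*x^2 + x at the endpoints):
  F(1) − F(−1) = -22/15 − (-38/15) = 16/15.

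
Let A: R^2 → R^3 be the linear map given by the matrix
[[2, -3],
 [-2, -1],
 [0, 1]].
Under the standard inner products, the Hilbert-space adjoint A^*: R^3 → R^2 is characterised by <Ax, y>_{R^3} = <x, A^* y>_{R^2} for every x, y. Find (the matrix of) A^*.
A^* = A^T =
[[2, -2, 0],
 [-3, -1, 1]]

For real matrices with standard dot products, the defining identity <Ax, y> = <x, A^* y> gives (Ax)^T y = x^T (A^*) y, i.e. x^T A^T y = x^T (A^*) y. Since this holds for all x, y, we must have A^* = A^T. Therefore
A^* =
[[2, -2, 0],
 [-3, -1, 1]].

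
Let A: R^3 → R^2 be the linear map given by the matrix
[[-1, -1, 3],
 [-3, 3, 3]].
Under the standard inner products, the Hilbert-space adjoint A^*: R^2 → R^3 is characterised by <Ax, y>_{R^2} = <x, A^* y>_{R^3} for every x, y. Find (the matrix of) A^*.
A^* = A^T =
[[-1, -3],
 [-1, 3],
 [3, 3]]

For real matrices with standard dot products, the defining identity <Ax, y> = <x, A^* y> gives (Ax)^T y = x^T (A^*) y, i.e. x^T A^T y = x^T (A^*) y. Since this holds for all x, y, we must have A^* = A^T. Therefore
A^* =
[[-1, -3],
 [-1, 3],
 [3, 3]].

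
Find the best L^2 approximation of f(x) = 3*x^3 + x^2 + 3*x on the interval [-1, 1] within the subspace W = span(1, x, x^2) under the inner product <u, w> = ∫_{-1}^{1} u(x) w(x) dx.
g(x) = x^2 + 24*x/5

The best approximation g ∈ W is the orthogonal projection of f onto W. Writing g = a_0 + a_1 x + a_2 x^2, the coefficients solve the normal equations G · a = b where
  G_{ij} = <φ_i, φ_j> and b_i = <f, φ_i>, with φ_0 = 1, φ_1 = x, φ_2 = x^2.
G =
  [2, 0, 2/3]
  [0, 2/3, 0]
  [2/3, 0, 2/5],
b = (2/3, 16/5, 2/5).
Solving gives a_0 = 0, a_1 = 24/5, a_2 = 1, so
  g(x) = x^2 + 24*x/5.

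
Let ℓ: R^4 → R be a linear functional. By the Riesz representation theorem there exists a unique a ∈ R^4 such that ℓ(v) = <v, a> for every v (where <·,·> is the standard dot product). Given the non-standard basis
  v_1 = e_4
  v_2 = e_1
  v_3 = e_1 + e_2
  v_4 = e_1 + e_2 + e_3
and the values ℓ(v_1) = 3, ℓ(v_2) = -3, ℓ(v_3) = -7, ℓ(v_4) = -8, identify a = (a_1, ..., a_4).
a = (-3, -4, -1, 3)

Write a = (a_1, ..., a_4) in the standard basis. For each basis vector v_i, ℓ(v_i) = <v_i, a> is a linear equation in the a_j's. Collect the n equations into a matrix system V a = ℓ, where row i of V is v_i (expressed in the standard basis). Since V is invertible (lower-triangular with 1s on the diagonal, up to permutation), solve by back-substitution:
  V =
[[0, 0, 0, 1],
 [1, 0, 0, 0],
 [1, 1, 0, 0],
 [1, 1, 1, 0]]
  V a = (3, -3, -7, -8)
Solving gives a = (-3, -4, -1, 3).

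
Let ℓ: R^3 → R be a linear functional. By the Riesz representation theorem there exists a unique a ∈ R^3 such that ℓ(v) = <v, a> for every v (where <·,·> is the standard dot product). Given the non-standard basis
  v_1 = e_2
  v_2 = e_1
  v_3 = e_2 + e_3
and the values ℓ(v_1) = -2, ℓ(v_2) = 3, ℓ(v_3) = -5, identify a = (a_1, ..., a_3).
a = (3, -2, -3)

Write a = (a_1, ..., a_3) in the standard basis. For each basis vector v_i, ℓ(v_i) = <v_i, a> is a linear equation in the a_j's. Collect the n equations into a matrix system V a = ℓ, where row i of V is v_i (expressed in the standard basis). Since V is invertible (lower-triangular with 1s on the diagonal, up to permutation), solve by back-substitution:
  V =
[[0, 1, 0],
 [1, 0, 0],
 [0, 1, 1]]
  V a = (-2, 3, -5)
Solving gives a = (3, -2, -3).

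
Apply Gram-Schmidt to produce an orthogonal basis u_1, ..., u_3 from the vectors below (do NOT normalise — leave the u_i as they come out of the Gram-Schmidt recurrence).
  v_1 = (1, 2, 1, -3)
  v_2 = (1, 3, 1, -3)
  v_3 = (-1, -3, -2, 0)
Orthogonal basis:
  u_1 = (1, 2, 1, -3)
  u_2 = (-2/15, 11/15, -2/15, 2/5)
  u_3 = (-8/11, 0, -19/11, -9/11)

Apply the Gram-Schmidt recurrence
  u_1 = v_1
  u_i = v_i − Σ_{j<i} ((v_i · u_j) / (u_j · u_j)) · u_j.

Step by step this gives:
  u_1 = (1, 2, 1, -3)
  u_2 = (-2/15, 11/15, -2/15, 2/5)
  u_3 = (-8/11, 0, -19/11, -9/11)

Orthogonality check:
  u_2 · u_1 = 0 (should be 0)
  u_3 · u_1 = 0 (should be 0)
  u_3 · u_2 = 0 (should be 0)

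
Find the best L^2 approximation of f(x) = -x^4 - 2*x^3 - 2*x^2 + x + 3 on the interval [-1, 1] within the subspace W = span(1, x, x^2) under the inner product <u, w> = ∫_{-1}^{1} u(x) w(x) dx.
g(x) = -20*x^2/7 - x/5 + 108/35

The best approximation g ∈ W is the orthogonal projection of f onto W. Writing g = a_0 + a_1 x + a_2 x^2, the coefficients solve the normal equations G · a = b where
  G_{ij} = <φ_i, φ_j> and b_i = <f, φ_i>, with φ_0 = 1, φ_1 = x, φ_2 = x^2.
G =
  [2, 0, 2/3]
  [0, 2/3, 0]
  [2/3, 0, 2/5],
b = (64/15, -2/15, 32/35).
Solving gives a_0 = 108/35, a_1 = -1/5, a_2 = -20/7, so
  g(x) = -20*x^2/7 - x/5 + 108/35.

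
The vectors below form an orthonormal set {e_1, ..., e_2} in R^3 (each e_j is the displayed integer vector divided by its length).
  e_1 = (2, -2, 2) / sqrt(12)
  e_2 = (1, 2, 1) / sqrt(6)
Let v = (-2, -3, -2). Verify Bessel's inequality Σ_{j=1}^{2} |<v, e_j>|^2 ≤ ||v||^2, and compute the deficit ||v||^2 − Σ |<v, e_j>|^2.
Σ |<v, e_j>|^2 = 17; ||v||^2 = 17; deficit = 0

Write each e_j = u_j / sqrt(<u_j, u_j>) where u_j is the displayed integer vector. Then <v, e_j> = <v, u_j> / sqrt(<u_j, u_j>), so |<v, e_j>|^2 = <v, u_j>^2 / <u_j, u_j>.
Coefficients: <v, e_1> = -2/sqrt(12), <v, e_2> = -10/sqrt(6).
Square and sum: Σ |<v, e_j>|^2 = 17.
Compute ||v||^2 = v·v = 17.
Deficit = 17 − 17 = 0 ≥ 0, confirming Bessel's inequality. (The deficit equals ||v − Σ <v,e_j> e_j||^2, the squared distance from v to span{e_j}.)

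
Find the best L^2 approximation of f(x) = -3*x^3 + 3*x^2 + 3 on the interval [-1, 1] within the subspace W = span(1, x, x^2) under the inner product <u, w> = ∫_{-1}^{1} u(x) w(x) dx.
g(x) = 3*x^2 - 9*x/5 + 3

The best approximation g ∈ W is the orthogonal projection of f onto W. Writing g = a_0 + a_1 x + a_2 x^2, the coefficients solve the normal equations G · a = b where
  G_{ij} = <φ_i, φ_j> and b_i = <f, φ_i>, with φ_0 = 1, φ_1 = x, φ_2 = x^2.
G =
  [2, 0, 2/3]
  [0, 2/3, 0]
  [2/3, 0, 2/5],
b = (8, -6/5, 16/5).
Solving gives a_0 = 3, a_1 = -9/5, a_2 = 3, so
  g(x) = 3*x^2 - 9*x/5 + 3.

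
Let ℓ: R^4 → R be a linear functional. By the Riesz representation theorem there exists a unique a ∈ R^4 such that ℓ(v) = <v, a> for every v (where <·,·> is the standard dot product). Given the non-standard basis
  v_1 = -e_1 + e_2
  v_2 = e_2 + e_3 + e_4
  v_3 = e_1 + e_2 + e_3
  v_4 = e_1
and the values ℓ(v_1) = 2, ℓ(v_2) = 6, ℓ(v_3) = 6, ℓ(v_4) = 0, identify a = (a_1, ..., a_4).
a = (0, 2, 4, 0)

Write a = (a_1, ..., a_4) in the standard basis. For each basis vector v_i, ℓ(v_i) = <v_i, a> is a linear equation in the a_j's. Collect the n equations into a matrix system V a = ℓ, where row i of V is v_i (expressed in the standard basis). Since V is invertible (lower-triangular with 1s on the diagonal, up to permutation), solve by back-substitution:
  V =
[[-1, 1, 0, 0],
 [0, 1, 1, 1],
 [1, 1, 1, 0],
 [1, 0, 0, 0]]
  V a = (2, 6, 6, 0)
Solving gives a = (0, 2, 4, 0).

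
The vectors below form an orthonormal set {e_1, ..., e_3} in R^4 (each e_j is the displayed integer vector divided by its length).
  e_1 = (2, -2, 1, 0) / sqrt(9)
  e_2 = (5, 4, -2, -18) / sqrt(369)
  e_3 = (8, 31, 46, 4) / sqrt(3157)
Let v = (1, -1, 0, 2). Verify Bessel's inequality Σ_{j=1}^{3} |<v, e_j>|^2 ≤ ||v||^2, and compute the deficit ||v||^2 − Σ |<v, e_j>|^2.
Σ |<v, e_j>|^2 = 398/77; ||v||^2 = 6; deficit = 64/77

Write each e_j = u_j / sqrt(<u_j, u_j>) where u_j is the displayed integer vector. Then <v, e_j> = <v, u_j> / sqrt(<u_j, u_j>), so |<v, e_j>|^2 = <v, u_j>^2 / <u_j, u_j>.
Coefficients: <v, e_1> = 4/sqrt(9), <v, e_2> = -35/sqrt(369), <v, e_3> = -15/sqrt(3157).
Square and sum: Σ |<v, e_j>|^2 = 398/77.
Compute ||v||^2 = v·v = 6.
Deficit = 6 − 398/77 = 64/77 ≥ 0, confirming Bessel's inequality. (The deficit equals ||v − Σ <v,e_j> e_j||^2, the squared distance from v to span{e_j}.)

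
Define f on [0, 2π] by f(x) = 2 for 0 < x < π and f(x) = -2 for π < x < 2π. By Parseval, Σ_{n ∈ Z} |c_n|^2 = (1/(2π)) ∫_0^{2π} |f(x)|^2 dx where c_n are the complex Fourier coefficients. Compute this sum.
Σ |c_n|^2 = 4

Parseval equates the L^2 energy of f (normalised by 1/(2π)) with the ℓ^2 sum of its Fourier coefficients: (1/(2π)) ∫_0^{2π} |f|^2 = Σ |c_n|^2.
Compute the left side: (1/(2π)) [∫_0^π 2^2 dx + ∫_π^{2π} (-2)^2 dx] = (1/(2π)) · (4π + 4π) = (4 + 4)/2 = 4.
So Σ_{n ∈ Z} |c_n|^2 = 4.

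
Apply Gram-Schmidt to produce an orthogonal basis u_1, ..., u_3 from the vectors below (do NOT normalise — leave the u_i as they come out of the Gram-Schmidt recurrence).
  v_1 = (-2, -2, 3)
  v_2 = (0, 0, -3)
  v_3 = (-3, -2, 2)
Orthogonal basis:
  u_1 = (-2, -2, 3)
  u_2 = (-18/17, -18/17, -24/17)
  u_3 = (-1/2, 1/2, 0)

Apply the Gram-Schmidt recurrence
  u_1 = v_1
  u_i = v_i − Σ_{j<i} ((v_i · u_j) / (u_j · u_j)) · u_j.

Step by step this gives:
  u_1 = (-2, -2, 3)
  u_2 = (-18/17, -18/17, -24/17)
  u_3 = (-1/2, 1/2, 0)

Orthogonality check:
  u_2 · u_1 = 0 (should be 0)
  u_3 · u_1 = 0 (should be 0)
  u_3 · u_2 = 0 (should be 0)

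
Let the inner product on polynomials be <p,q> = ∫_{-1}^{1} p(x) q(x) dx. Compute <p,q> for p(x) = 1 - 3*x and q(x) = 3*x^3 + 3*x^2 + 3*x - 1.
<p,q> = -48/5

Expand the product: p(x)·q(x) = -9*x^4 - 6*x^3 - 6*x^2 + 6*x - 1.
∫_{-1}^{1} of each monomial x^k gives [2/(k+1) if k even, 0 if k odd]. Integrating term-by-term (or equivalently evaluating the antiderivative F(x) = -9*x^5/5 - 3*x^4/2 - 2*x^3 + 3*x^2 - x at the endpoints):
  F(1) − F(−1) = -33/10 − (63/10) = -48/5.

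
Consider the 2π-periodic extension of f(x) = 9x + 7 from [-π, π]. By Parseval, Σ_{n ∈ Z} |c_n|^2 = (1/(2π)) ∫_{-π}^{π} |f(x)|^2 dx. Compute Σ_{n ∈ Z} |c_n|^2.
Σ |c_n|^2 = 27π^2 + 49

Expand and integrate term by term over [-π, π]:
  ∫ (9x)^2 dx = 81·(2π^3/3); ∫ 2·9·(7)·x dx = 0 (odd integrand); ∫ 7^2 dx = 49·2π.
So (1/(2π)) ∫_{-π}^{π} (9x + 7)^2 dx = 81π^2/3 + 49 = 27π^2 + 49.
Parseval ⇒ Σ |c_n|^2 = 27π^2 + 49.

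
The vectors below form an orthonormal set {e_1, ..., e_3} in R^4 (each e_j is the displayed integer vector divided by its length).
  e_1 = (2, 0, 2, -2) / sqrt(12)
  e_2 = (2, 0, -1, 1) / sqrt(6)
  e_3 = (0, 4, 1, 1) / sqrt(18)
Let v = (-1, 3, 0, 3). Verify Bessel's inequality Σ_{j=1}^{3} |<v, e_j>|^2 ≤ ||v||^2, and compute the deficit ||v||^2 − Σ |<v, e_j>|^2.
Σ |<v, e_j>|^2 = 18; ||v||^2 = 19; deficit = 1

Write each e_j = u_j / sqrt(<u_j, u_j>) where u_j is the displayed integer vector. Then <v, e_j> = <v, u_j> / sqrt(<u_j, u_j>), so |<v, e_j>|^2 = <v, u_j>^2 / <u_j, u_j>.
Coefficients: <v, e_1> = -8/sqrt(12), <v, e_2> = 1/sqrt(6), <v, e_3> = 15/sqrt(18).
Square and sum: Σ |<v, e_j>|^2 = 18.
Compute ||v||^2 = v·v = 19.
Deficit = 19 − 18 = 1 ≥ 0, confirming Bessel's inequality. (The deficit equals ||v − Σ <v,e_j> e_j||^2, the squared distance from v to span{e_j}.)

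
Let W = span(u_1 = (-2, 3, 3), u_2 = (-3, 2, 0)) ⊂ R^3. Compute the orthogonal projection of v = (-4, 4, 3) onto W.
proj_W(v) = (-275/71, 595/142, 411/142)

Set up U = [u_1 | ... | u_2] ∈ R^(3×2). The projector onto W = col(U) is P = U (U^T U)^(-1) U^T.
Compute U^T U =
  [22, 12]
  [12, 13],
and U^T v = (29, 20).
Solve U^T U · c = U^T v for the coefficients: c = (137/142, 46/71). The projection is proj_W(v) = U c.
Check: (v - proj_W(v)) · u_1 = 0  (should be 0).
Check: (v - proj_W(v)) · u_2 = 0  (should be 0).
Result: proj_W(v) = (-275/71, 595/142, 411/142).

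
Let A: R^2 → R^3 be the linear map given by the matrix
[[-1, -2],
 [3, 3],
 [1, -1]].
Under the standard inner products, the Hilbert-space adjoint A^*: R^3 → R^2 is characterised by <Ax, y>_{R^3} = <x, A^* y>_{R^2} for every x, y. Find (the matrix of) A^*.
A^* = A^T =
[[-1, 3, 1],
 [-2, 3, -1]]

For real matrices with standard dot products, the defining identity <Ax, y> = <x, A^* y> gives (Ax)^T y = x^T (A^*) y, i.e. x^T A^T y = x^T (A^*) y. Since this holds for all x, y, we must have A^* = A^T. Therefore
A^* =
[[-1, 3, 1],
 [-2, 3, -1]].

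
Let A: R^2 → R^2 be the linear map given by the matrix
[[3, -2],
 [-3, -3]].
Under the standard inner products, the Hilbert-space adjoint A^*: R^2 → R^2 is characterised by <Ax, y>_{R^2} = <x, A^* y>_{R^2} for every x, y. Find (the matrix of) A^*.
A^* = A^T =
[[3, -3],
 [-2, -3]]

For real matrices with standard dot products, the defining identity <Ax, y> = <x, A^* y> gives (Ax)^T y = x^T (A^*) y, i.e. x^T A^T y = x^T (A^*) y. Since this holds for all x, y, we must have A^* = A^T. Therefore
A^* =
[[3, -3],
 [-2, -3]].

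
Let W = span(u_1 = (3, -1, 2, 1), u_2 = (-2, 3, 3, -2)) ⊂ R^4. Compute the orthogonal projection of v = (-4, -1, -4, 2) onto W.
proj_W(v) = (-991/365, -253/365, -5*2**(116/211)*3**(601/633)*5**(166/633)*7**(193/633)/12, 3/365)

Set up U = [u_1 | ... | u_2] ∈ R^(4×2). The projector onto W = col(U) is P = U (U^T U)^(-1) U^T.
Compute U^T U =
  [15, -5]
  [-5, 26],
and U^T v = (-17, -11).
Solve U^T U · c = U^T v for the coefficients: c = (-497/365, -50/73). The projection is proj_W(v) = U c.
Check: (v - proj_W(v)) · u_1 = 0  (should be 0).
Check: (v - proj_W(v)) · u_2 = 0  (should be 0).
Result: proj_W(v) = (-991/365, -253/365, -5*2**(116/211)*3**(601/633)*5**(166/633)*7**(193/633)/12, 3/365).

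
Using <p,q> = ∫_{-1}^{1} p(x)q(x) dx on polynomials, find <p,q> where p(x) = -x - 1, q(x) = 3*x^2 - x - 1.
<p,q> = 2/3

Expand the product: p(x)·q(x) = -3*x^3 - 2*x^2 + 2*x + 1.
∫_{-1}^{1} of each monomial x^k gives [2/(k+1) if k even, 0 if k odd]. Integrating term-by-term (or equivalently evaluating the antiderivative F(x) = -3*x^4/4 - 2*x^3/3 + x^2 + x at the endpoints):
  F(1) − F(−1) = 7/12 − (-1/12) = 2/3.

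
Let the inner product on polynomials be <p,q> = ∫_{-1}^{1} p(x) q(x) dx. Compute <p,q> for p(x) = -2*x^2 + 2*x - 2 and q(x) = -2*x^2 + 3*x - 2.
<p,q> = 284/15

Expand the product: p(x)·q(x) = 4*x^4 - 10*x^3 + 14*x^2 - 10*x + 4.
∫_{-1}^{1} of each monomial x^k gives [2/(k+1) if k even, 0 if k odd]. Integrating term-by-term (or equivalently evaluating the antiderivative F(x) = 4*x^5/5 - 5*x^4/2 + 14*x^3/3 - 5*x^2 + 4*x at the endpoints):
  F(1) − F(−1) = 59/30 − (-509/30) = 284/15.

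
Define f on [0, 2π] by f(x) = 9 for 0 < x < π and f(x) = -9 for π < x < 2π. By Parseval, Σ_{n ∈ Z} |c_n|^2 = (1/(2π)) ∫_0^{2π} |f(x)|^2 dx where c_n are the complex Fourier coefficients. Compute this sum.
Σ |c_n|^2 = 81

Parseval equates the L^2 energy of f (normalised by 1/(2π)) with the ℓ^2 sum of its Fourier coefficients: (1/(2π)) ∫_0^{2π} |f|^2 = Σ |c_n|^2.
Compute the left side: (1/(2π)) [∫_0^π 9^2 dx + ∫_π^{2π} (-9)^2 dx] = (1/(2π)) · (81π + 81π) = (81 + 81)/2 = 81.
So Σ_{n ∈ Z} |c_n|^2 = 81.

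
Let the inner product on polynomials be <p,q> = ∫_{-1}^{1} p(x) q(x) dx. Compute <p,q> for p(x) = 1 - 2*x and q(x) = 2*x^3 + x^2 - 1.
<p,q> = -44/15

Expand the product: p(x)·q(x) = -4*x^4 + x^2 + 2*x - 1.
∫_{-1}^{1} of each monomial x^k gives [2/(k+1) if k even, 0 if k odd]. Integrating term-by-term (or equivalently evaluating the antiderivative F(x) = -4*x^5/5 + x^3/3 + x^2 - x at the endpoints):
  F(1) − F(−1) = -7/15 − (37/15) = -44/15.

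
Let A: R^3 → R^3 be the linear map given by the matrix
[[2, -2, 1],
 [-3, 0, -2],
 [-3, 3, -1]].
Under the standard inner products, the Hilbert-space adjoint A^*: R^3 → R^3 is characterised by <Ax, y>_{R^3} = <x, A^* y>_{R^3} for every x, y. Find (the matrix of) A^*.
A^* = A^T =
[[2, -3, -3],
 [-2, 0, 3],
 [1, -2, -1]]

For real matrices with standard dot products, the defining identity <Ax, y> = <x, A^* y> gives (Ax)^T y = x^T (A^*) y, i.e. x^T A^T y = x^T (A^*) y. Since this holds for all x, y, we must have A^* = A^T. Therefore
A^* =
[[2, -3, -3],
 [-2, 0, 3],
 [1, -2, -1]].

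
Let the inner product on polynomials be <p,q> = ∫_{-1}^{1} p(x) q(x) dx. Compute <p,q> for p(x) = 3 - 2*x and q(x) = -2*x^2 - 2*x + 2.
<p,q> = 32/3

Expand the product: p(x)·q(x) = 4*x^3 - 2*x^2 - 10*x + 6.
∫_{-1}^{1} of each monomial x^k gives [2/(k+1) if k even, 0 if k odd]. Integrating term-by-term (or equivalently evaluating the antiderivative F(x) = x^4 - 2*x^3/3 - 5*x^2 + 6*x at the endpoints):
  F(1) − F(−1) = 4/3 − (-28/3) = 32/3.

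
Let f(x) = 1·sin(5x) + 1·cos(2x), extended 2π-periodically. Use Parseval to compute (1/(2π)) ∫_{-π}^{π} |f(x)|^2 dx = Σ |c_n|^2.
Σ |c_n|^2 = 1

Expand |f|^2 and use orthogonality of {sin(nx), cos(mx)} on [-π, π]:
  ∫_{-π}^{π} sin(nx)^2 dx = π, ∫ cos(mx)^2 dx = π, and cross terms integrate to 0.
So ∫_{-π}^{π} f(x)^2 dx = 1^2 · π + 1^2 · π = (1 + 1)π.
Divide by 2π: (1 + 1)/2 = 1.
By Parseval, this equals Σ |c_n|^2.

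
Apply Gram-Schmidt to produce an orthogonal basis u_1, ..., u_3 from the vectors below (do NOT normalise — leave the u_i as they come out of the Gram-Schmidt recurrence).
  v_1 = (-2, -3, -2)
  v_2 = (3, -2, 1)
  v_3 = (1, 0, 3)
Orthogonal basis:
  u_1 = (-2, -3, -2)
  u_2 = (47/17, -40/17, 13/17)
  u_3 = (-112/117, -64/117, 16/9)

Apply the Gram-Schmidt recurrence
  u_1 = v_1
  u_i = v_i − Σ_{j<i} ((v_i · u_j) / (u_j · u_j)) · u_j.

Step by step this gives:
  u_1 = (-2, -3, -2)
  u_2 = (47/17, -40/17, 13/17)
  u_3 = (-112/117, -64/117, 16/9)

Orthogonality check:
  u_2 · u_1 = 0 (should be 0)
  u_3 · u_1 = 0 (should be 0)
  u_3 · u_2 = 0 (should be 0)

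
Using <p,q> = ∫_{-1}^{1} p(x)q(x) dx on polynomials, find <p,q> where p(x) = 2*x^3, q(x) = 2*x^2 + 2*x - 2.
<p,q> = 8/5

Expand the product: p(x)·q(x) = 4*x^5 + 4*x^4 - 4*x^3.
∫_{-1}^{1} of each monomial x^k gives [2/(k+1) if k even, 0 if k odd]. Integrating term-by-term (or equivalently evaluating the antiderivative F(x) = 2*x^6/3 + 4*x^5/5 - x^4 at the endpoints):
  F(1) − F(−1) = 7/15 − (-17/15) = 8/5.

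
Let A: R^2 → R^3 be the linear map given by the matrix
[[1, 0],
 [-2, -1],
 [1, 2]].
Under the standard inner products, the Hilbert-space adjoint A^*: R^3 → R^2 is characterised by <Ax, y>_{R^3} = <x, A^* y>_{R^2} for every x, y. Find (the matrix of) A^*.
A^* = A^T =
[[1, -2, 1],
 [0, -1, 2]]

For real matrices with standard dot products, the defining identity <Ax, y> = <x, A^* y> gives (Ax)^T y = x^T (A^*) y, i.e. x^T A^T y = x^T (A^*) y. Since this holds for all x, y, we must have A^* = A^T. Therefore
A^* =
[[1, -2, 1],
 [0, -1, 2]].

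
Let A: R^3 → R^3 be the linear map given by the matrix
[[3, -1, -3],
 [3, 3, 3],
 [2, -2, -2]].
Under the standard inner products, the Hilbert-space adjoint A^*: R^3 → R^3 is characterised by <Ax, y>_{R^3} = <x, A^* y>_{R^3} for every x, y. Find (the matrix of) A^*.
A^* = A^T =
[[3, 3, 2],
 [-1, 3, -2],
 [-3, 3, -2]]

For real matrices with standard dot products, the defining identity <Ax, y> = <x, A^* y> gives (Ax)^T y = x^T (A^*) y, i.e. x^T A^T y = x^T (A^*) y. Since this holds for all x, y, we must have A^* = A^T. Therefore
A^* =
[[3, 3, 2],
 [-1, 3, -2],
 [-3, 3, -2]].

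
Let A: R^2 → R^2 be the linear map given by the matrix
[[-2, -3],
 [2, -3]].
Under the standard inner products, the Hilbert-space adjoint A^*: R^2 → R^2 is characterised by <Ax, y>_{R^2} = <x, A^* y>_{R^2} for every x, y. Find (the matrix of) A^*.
A^* = A^T =
[[-2, 2],
 [-3, -3]]

For real matrices with standard dot products, the defining identity <Ax, y> = <x, A^* y> gives (Ax)^T y = x^T (A^*) y, i.e. x^T A^T y = x^T (A^*) y. Since this holds for all x, y, we must have A^* = A^T. Therefore
A^* =
[[-2, 2],
 [-3, -3]].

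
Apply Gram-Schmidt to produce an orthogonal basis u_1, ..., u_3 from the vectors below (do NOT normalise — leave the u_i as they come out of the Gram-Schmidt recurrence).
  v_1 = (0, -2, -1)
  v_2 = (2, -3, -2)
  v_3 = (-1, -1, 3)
Orthogonal basis:
  u_1 = (0, -2, -1)
  u_2 = (2, 1/5, -2/5)
  u_3 = (13/21, -26/21, 52/21)

Apply the Gram-Schmidt recurrence
  u_1 = v_1
  u_i = v_i − Σ_{j<i} ((v_i · u_j) / (u_j · u_j)) · u_j.

Step by step this gives:
  u_1 = (0, -2, -1)
  u_2 = (2, 1/5, -2/5)
  u_3 = (13/21, -26/21, 52/21)

Orthogonality check:
  u_2 · u_1 = 0 (should be 0)
  u_3 · u_1 = 0 (should be 0)
  u_3 · u_2 = 0 (should be 0)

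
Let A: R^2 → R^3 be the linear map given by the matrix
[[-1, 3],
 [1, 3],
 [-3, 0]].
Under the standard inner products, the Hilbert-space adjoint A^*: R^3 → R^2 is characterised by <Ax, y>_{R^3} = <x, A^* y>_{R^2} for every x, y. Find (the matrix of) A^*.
A^* = A^T =
[[-1, 1, -3],
 [3, 3, 0]]

For real matrices with standard dot products, the defining identity <Ax, y> = <x, A^* y> gives (Ax)^T y = x^T (A^*) y, i.e. x^T A^T y = x^T (A^*) y. Since this holds for all x, y, we must have A^* = A^T. Therefore
A^* =
[[-1, 1, -3],
 [3, 3, 0]].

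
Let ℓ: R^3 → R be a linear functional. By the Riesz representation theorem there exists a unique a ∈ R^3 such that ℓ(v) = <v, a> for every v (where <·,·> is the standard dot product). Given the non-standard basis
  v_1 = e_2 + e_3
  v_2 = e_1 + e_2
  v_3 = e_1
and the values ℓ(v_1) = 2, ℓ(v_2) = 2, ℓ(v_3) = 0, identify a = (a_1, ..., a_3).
a = (0, 2, 0)

Write a = (a_1, ..., a_3) in the standard basis. For each basis vector v_i, ℓ(v_i) = <v_i, a> is a linear equation in the a_j's. Collect the n equations into a matrix system V a = ℓ, where row i of V is v_i (expressed in the standard basis). Since V is invertible (lower-triangular with 1s on the diagonal, up to permutation), solve by back-substitution:
  V =
[[0, 1, 1],
 [1, 1, 0],
 [1, 0, 0]]
  V a = (2, 2, 0)
Solving gives a = (0, 2, 0).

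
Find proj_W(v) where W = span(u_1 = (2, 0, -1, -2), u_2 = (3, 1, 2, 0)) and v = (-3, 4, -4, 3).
proj_W(v) = (-75/22, -17/22, -1, 12/11)

Set up U = [u_1 | ... | u_2] ∈ R^(4×2). The projector onto W = col(U) is P = U (U^T U)^(-1) U^T.
Compute U^T U =
  [9, 4]
  [4, 14],
and U^T v = (-8, -13).
Solve U^T U · c = U^T v for the coefficients: c = (-6/11, -17/22). The projection is proj_W(v) = U c.
Check: (v - proj_W(v)) · u_1 = 0  (should be 0).
Check: (v - proj_W(v)) · u_2 = 0  (should be 0).
Result: proj_W(v) = (-75/22, -17/22, -1, 12/11).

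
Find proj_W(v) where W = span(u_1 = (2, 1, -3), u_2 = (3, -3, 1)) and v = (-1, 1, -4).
proj_W(v) = (-1/133, 629/266, -767/266)

Set up U = [u_1 | ... | u_2] ∈ R^(3×2). The projector onto W = col(U) is P = U (U^T U)^(-1) U^T.
Compute U^T U =
  [14, 0]
  [0, 19],
and U^T v = (11, -10).
Solve U^T U · c = U^T v for the coefficients: c = (11/14, -10/19). The projection is proj_W(v) = U c.
Check: (v - proj_W(v)) · u_1 = 0  (should be 0).
Check: (v - proj_W(v)) · u_2 = 0  (should be 0).
Result: proj_W(v) = (-1/133, 629/266, -767/266).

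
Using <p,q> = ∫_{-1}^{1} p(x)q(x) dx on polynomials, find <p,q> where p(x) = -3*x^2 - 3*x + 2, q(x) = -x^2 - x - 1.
<p,q> = -2/15

Expand the product: p(x)·q(x) = 3*x^4 + 6*x^3 + 4*x^2 + x - 2.
∫_{-1}^{1} of each monomial x^k gives [2/(k+1) if k even, 0 if k odd]. Integrating term-by-term (or equivalently evaluating the antiderivative F(x) = 3*x^5/5 + 3*x^4/2 + 4*x^3/3 + x^2/2 - 2*x at the endpoints):
  F(1) − F(−1) = 29/15 − (31/15) = -2/15.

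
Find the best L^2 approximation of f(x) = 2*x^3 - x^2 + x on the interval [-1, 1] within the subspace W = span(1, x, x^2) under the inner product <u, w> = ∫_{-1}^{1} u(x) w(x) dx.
g(x) = -x^2 + 11*x/5

The best approximation g ∈ W is the orthogonal projection of f onto W. Writing g = a_0 + a_1 x + a_2 x^2, the coefficients solve the normal equations G · a = b where
  G_{ij} = <φ_i, φ_j> and b_i = <f, φ_i>, with φ_0 = 1, φ_1 = x, φ_2 = x^2.
G =
  [2, 0, 2/3]
  [0, 2/3, 0]
  [2/3, 0, 2/5],
b = (-2/3, 22/15, -2/5).
Solving gives a_0 = 0, a_1 = 11/5, a_2 = -1, so
  g(x) = -x^2 + 11*x/5.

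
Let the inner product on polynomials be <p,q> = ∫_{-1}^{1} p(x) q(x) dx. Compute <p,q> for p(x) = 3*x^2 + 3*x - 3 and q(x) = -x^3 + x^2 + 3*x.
<p,q> = 4

Expand the product: p(x)·q(x) = -3*x^5 + 15*x^3 + 6*x^2 - 9*x.
∫_{-1}^{1} of each monomial x^k gives [2/(k+1) if k even, 0 if k odd]. Integrating term-by-term (or equivalently evaluating the antiderivative F(x) = -x^6/2 + 15*x^4/4 + 2*x^3 - 9*x^2/2 at the endpoints):
  F(1) − F(−1) = 3/4 − (-13/4) = 4.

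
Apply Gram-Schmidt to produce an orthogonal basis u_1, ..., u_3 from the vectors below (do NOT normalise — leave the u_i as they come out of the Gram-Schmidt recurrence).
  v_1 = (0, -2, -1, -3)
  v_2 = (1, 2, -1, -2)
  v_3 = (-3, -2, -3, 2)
Orthogonal basis:
  u_1 = (0, -2, -1, -3)
  u_2 = (1, 17/7, -11/14, -19/14)
  u_3 = (-278/131, 36/131, -474/131, 134/131)

Apply the Gram-Schmidt recurrence
  u_1 = v_1
  u_i = v_i − Σ_{j<i} ((v_i · u_j) / (u_j · u_j)) · u_j.

Step by step this gives:
  u_1 = (0, -2, -1, -3)
  u_2 = (1, 17/7, -11/14, -19/14)
  u_3 = (-278/131, 36/131, -474/131, 134/131)

Orthogonality check:
  u_2 · u_1 = 0 (should be 0)
  u_3 · u_1 = 0 (should be 0)
  u_3 · u_2 = 0 (should be 0)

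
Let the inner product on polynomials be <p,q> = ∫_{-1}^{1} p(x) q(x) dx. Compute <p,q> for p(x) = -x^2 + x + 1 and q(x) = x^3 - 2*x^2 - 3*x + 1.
<p,q> = -4/5

Expand the product: p(x)·q(x) = -x^5 + 3*x^4 + 2*x^3 - 6*x^2 - 2*x + 1.
∫_{-1}^{1} of each monomial x^k gives [2/(k+1) if k even, 0 if k odd]. Integrating term-by-term (or equivalently evaluating the antiderivative F(x) = -x^6/6 + 3*x^5/5 + x^4/2 - 2*x^3 - x^2 + x at the endpoints):
  F(1) − F(−1) = -16/15 − (-4/15) = -4/5.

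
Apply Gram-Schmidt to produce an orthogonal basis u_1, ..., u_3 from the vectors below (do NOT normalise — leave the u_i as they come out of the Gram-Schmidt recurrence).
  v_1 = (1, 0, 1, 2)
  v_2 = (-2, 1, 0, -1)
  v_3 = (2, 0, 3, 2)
Orthogonal basis:
  u_1 = (1, 0, 1, 2)
  u_2 = (-4/3, 1, 2/3, 1/3)
  u_3 = (1/2, 0, 3/2, -1)

Apply the Gram-Schmidt recurrence
  u_1 = v_1
  u_i = v_i − Σ_{j<i} ((v_i · u_j) / (u_j · u_j)) · u_j.

Step by step this gives:
  u_1 = (1, 0, 1, 2)
  u_2 = (-4/3, 1, 2/3, 1/3)
  u_3 = (1/2, 0, 3/2, -1)

Orthogonality check:
  u_2 · u_1 = 0 (should be 0)
  u_3 · u_1 = 0 (should be 0)
  u_3 · u_2 = 0 (should be 0)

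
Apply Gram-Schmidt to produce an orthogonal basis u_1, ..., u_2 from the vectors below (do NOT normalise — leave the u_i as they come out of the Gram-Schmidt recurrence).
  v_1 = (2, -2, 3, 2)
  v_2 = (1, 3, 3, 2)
Orthogonal basis:
  u_1 = (2, -2, 3, 2)
  u_2 = (1/7, 27/7, 12/7, 8/7)

Apply the Gram-Schmidt recurrence
  u_1 = v_1
  u_i = v_i − Σ_{j<i} ((v_i · u_j) / (u_j · u_j)) · u_j.

Step by step this gives:
  u_1 = (2, -2, 3, 2)
  u_2 = (1/7, 27/7, 12/7, 8/7)

Orthogonality check:
  u_2 · u_1 = 0 (should be 0)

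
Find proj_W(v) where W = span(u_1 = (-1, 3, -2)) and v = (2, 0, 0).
proj_W(v) = (1/7, -3/7, 2/7)

Set up U = [u_1 | ... | u_1] ∈ R^(3×1). The projector onto W = col(U) is P = U (U^T U)^(-1) U^T.
Compute U^T U =
  [14],
and U^T v = (-2).
Solve U^T U · c = U^T v for the coefficients: c = (-1/7). The projection is proj_W(v) = U c.
Check: (v - proj_W(v)) · u_1 = 0  (should be 0).
Result: proj_W(v) = (1/7, -3/7, 2/7).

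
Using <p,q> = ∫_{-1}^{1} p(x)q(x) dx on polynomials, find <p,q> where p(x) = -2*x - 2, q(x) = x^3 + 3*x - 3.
<p,q> = 36/5

Expand the product: p(x)·q(x) = -2*x^4 - 2*x^3 - 6*x^2 + 6.
∫_{-1}^{1} of each monomial x^k gives [2/(k+1) if k even, 0 if k odd]. Integrating term-by-term (or equivalently evaluating the antiderivative F(x) = -2*x^5/5 - x^4/2 - 2*x^3 + 6*x at the endpoints):
  F(1) − F(−1) = 31/10 − (-41/10) = 36/5.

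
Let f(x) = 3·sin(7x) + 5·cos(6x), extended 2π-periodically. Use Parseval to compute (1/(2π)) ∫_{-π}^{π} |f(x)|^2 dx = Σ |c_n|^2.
Σ |c_n|^2 = 17

Expand |f|^2 and use orthogonality of {sin(nx), cos(mx)} on [-π, π]:
  ∫_{-π}^{π} sin(nx)^2 dx = π, ∫ cos(mx)^2 dx = π, and cross terms integrate to 0.
So ∫_{-π}^{π} f(x)^2 dx = 3^2 · π + 5^2 · π = (9 + 25)π.
Divide by 2π: (9 + 25)/2 = 17.
By Parseval, this equals Σ |c_n|^2.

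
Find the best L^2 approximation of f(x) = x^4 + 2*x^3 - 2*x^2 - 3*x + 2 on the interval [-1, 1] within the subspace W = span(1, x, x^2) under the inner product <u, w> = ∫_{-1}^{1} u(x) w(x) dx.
g(x) = -8*x^2/7 - 9*x/5 + 67/35

The best approximation g ∈ W is the orthogonal projection of f onto W. Writing g = a_0 + a_1 x + a_2 x^2, the coefficients solve the normal equations G · a = b where
  G_{ij} = <φ_i, φ_j> and b_i = <f, φ_i>, with φ_0 = 1, φ_1 = x, φ_2 = x^2.
G =
  [2, 0, 2/3]
  [0, 2/3, 0]
  [2/3, 0, 2/5],
b = (46/15, -6/5, 86/105).
Solving gives a_0 = 67/35, a_1 = -9/5, a_2 = -8/7, so
  g(x) = -8*x^2/7 - 9*x/5 + 67/35.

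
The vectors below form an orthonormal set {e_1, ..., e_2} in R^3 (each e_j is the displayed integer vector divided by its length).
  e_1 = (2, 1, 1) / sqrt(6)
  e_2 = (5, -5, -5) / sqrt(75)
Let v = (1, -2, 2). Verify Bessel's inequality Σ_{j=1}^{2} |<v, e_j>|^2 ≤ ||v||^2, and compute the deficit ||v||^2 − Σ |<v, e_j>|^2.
Σ |<v, e_j>|^2 = 1; ||v||^2 = 9; deficit = 8

Write each e_j = u_j / sqrt(<u_j, u_j>) where u_j is the displayed integer vector. Then <v, e_j> = <v, u_j> / sqrt(<u_j, u_j>), so |<v, e_j>|^2 = <v, u_j>^2 / <u_j, u_j>.
Coefficients: <v, e_1> = 2/sqrt(6), <v, e_2> = 5/sqrt(75).
Square and sum: Σ |<v, e_j>|^2 = 1.
Compute ||v||^2 = v·v = 9.
Deficit = 9 − 1 = 8 ≥ 0, confirming Bessel's inequality. (The deficit equals ||v − Σ <v,e_j> e_j||^2, the squared distance from v to span{e_j}.)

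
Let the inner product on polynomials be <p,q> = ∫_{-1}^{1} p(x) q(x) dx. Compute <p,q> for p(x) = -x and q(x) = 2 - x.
<p,q> = 2/3

Expand the product: p(x)·q(x) = x^2 - 2*x.
∫_{-1}^{1} of each monomial x^k gives [2/(k+1) if k even, 0 if k odd]. Integrating term-by-term (or equivalently evaluating the antiderivative F(x) = x^3/3 - x^2 at the endpoints):
  F(1) − F(−1) = -2/3 − (-4/3) = 2/3.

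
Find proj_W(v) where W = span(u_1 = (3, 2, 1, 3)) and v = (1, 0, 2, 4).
proj_W(v) = (51/23, 34/23, 17/23, 51/23)

Set up U = [u_1 | ... | u_1] ∈ R^(4×1). The projector onto W = col(U) is P = U (U^T U)^(-1) U^T.
Compute U^T U =
  [23],
and U^T v = (17).
Solve U^T U · c = U^T v for the coefficients: c = (17/23). The projection is proj_W(v) = U c.
Check: (v - proj_W(v)) · u_1 = 0  (should be 0).
Result: proj_W(v) = (51/23, 34/23, 17/23, 51/23).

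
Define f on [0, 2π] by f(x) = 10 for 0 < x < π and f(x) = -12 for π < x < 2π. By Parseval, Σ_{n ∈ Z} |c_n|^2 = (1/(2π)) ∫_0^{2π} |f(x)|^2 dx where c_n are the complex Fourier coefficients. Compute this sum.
Σ |c_n|^2 = 122

Parseval equates the L^2 energy of f (normalised by 1/(2π)) with the ℓ^2 sum of its Fourier coefficients: (1/(2π)) ∫_0^{2π} |f|^2 = Σ |c_n|^2.
Compute the left side: (1/(2π)) [∫_0^π 10^2 dx + ∫_π^{2π} (-12)^2 dx] = (1/(2π)) · (100π + 144π) = (100 + 144)/2 = 122.
So Σ_{n ∈ Z} |c_n|^2 = 122.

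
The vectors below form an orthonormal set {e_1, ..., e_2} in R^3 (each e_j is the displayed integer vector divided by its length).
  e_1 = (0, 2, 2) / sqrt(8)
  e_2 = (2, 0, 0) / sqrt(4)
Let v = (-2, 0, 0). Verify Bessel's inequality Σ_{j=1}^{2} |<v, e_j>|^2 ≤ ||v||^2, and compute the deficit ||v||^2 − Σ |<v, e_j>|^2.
Σ |<v, e_j>|^2 = 4; ||v||^2 = 4; deficit = 0

Write each e_j = u_j / sqrt(<u_j, u_j>) where u_j is the displayed integer vector. Then <v, e_j> = <v, u_j> / sqrt(<u_j, u_j>), so |<v, e_j>|^2 = <v, u_j>^2 / <u_j, u_j>.
Coefficients: <v, e_1> = 0/sqrt(8), <v, e_2> = -4/sqrt(4).
Square and sum: Σ |<v, e_j>|^2 = 4.
Compute ||v||^2 = v·v = 4.
Deficit = 4 − 4 = 0 ≥ 0, confirming Bessel's inequality. (The deficit equals ||v − Σ <v,e_j> e_j||^2, the squared distance from v to span{e_j}.)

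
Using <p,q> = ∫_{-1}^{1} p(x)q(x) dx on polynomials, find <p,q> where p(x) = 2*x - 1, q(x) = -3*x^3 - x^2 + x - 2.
<p,q> = 18/5

Expand the product: p(x)·q(x) = -6*x^4 + x^3 + 3*x^2 - 5*x + 2.
∫_{-1}^{1} of each monomial x^k gives [2/(k+1) if k even, 0 if k odd]. Integrating term-by-term (or equivalently evaluating the antiderivative F(x) = -6*x^5/5 + x^4/4 + x^3 - 5*x^2/2 + 2*x at the endpoints):
  F(1) − F(−1) = -9/20 − (-81/20) = 18/5.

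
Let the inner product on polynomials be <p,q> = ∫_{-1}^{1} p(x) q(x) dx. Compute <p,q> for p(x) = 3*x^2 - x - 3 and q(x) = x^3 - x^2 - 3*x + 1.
<p,q> = -8/5

Expand the product: p(x)·q(x) = 3*x^5 - 4*x^4 - 11*x^3 + 9*x^2 + 8*x - 3.
∫_{-1}^{1} of each monomial x^k gives [2/(k+1) if k even, 0 if k odd]. Integrating term-by-term (or equivalently evaluating the antiderivative F(x) = x^6/2 - 4*x^5/5 - 11*x^4/4 + 3*x^3 + 4*x^2 - 3*x at the endpoints):
  F(1) − F(−1) = 19/20 − (51/20) = -8/5.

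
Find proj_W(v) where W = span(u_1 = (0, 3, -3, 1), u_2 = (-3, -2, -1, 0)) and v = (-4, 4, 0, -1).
proj_W(v) = (-327/257, 280/257, -607/257, 166/257)

Set up U = [u_1 | ... | u_2] ∈ R^(4×2). The projector onto W = col(U) is P = U (U^T U)^(-1) U^T.
Compute U^T U =
  [19, -3]
  [-3, 14],
and U^T v = (11, 4).
Solve U^T U · c = U^T v for the coefficients: c = (166/257, 109/257). The projection is proj_W(v) = U c.
Check: (v - proj_W(v)) · u_1 = 0  (should be 0).
Check: (v - proj_W(v)) · u_2 = 0  (should be 0).
Result: proj_W(v) = (-327/257, 280/257, -607/257, 166/257).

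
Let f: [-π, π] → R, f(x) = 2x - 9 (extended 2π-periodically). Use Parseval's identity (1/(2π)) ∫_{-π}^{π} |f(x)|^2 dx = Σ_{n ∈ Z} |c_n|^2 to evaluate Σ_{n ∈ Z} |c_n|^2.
Σ |c_n|^2 = 4π^2/3 + 81

Expand and integrate term by term over [-π, π]:
  ∫ (2x)^2 dx = 4·(2π^3/3); ∫ 2·2·(-9)·x dx = 0 (odd integrand); ∫ (-9)^2 dx = 81·2π.
So (1/(2π)) ∫_{-π}^{π} (2x - 9)^2 dx = 4π^2/3 + 81 = 4π^2/3 + 81.
Parseval ⇒ Σ |c_n|^2 = 4π^2/3 + 81.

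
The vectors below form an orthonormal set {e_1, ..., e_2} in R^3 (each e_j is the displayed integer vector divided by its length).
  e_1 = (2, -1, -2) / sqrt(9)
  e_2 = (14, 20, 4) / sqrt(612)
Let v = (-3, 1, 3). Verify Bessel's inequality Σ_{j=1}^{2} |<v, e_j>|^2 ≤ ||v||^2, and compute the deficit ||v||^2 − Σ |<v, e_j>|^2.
Σ |<v, e_j>|^2 = 322/17; ||v||^2 = 19; deficit = 1/17

Write each e_j = u_j / sqrt(<u_j, u_j>) where u_j is the displayed integer vector. Then <v, e_j> = <v, u_j> / sqrt(<u_j, u_j>), so |<v, e_j>|^2 = <v, u_j>^2 / <u_j, u_j>.
Coefficients: <v, e_1> = -13/sqrt(9), <v, e_2> = -10/sqrt(612).
Square and sum: Σ |<v, e_j>|^2 = 322/17.
Compute ||v||^2 = v·v = 19.
Deficit = 19 − 322/17 = 1/17 ≥ 0, confirming Bessel's inequality. (The deficit equals ||v − Σ <v,e_j> e_j||^2, the squared distance from v to span{e_j}.)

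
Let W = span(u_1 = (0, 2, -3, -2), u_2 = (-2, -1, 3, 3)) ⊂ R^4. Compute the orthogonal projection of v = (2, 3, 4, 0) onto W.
proj_W(v) = (1/3, -89/102, 18/17, 55/102)

Set up U = [u_1 | ... | u_2] ∈ R^(4×2). The projector onto W = col(U) is P = U (U^T U)^(-1) U^T.
Compute U^T U =
  [17, -17]
  [-17, 23],
and U^T v = (-6, 5).
Solve U^T U · c = U^T v for the coefficients: c = (-53/102, -1/6). The projection is proj_W(v) = U c.
Check: (v - proj_W(v)) · u_1 = 0  (should be 0).
Check: (v - proj_W(v)) · u_2 = 0  (should be 0).
Result: proj_W(v) = (1/3, -89/102, 18/17, 55/102).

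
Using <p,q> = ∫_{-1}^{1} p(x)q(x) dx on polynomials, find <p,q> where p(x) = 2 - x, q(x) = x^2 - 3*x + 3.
<p,q> = 46/3

Expand the product: p(x)·q(x) = -x^3 + 5*x^2 - 9*x + 6.
∫_{-1}^{1} of each monomial x^k gives [2/(k+1) if k even, 0 if k odd]. Integrating term-by-term (or equivalently evaluating the antiderivative F(x) = -x^4/4 + 5*x^3/3 - 9*x^2/2 + 6*x at the endpoints):
  F(1) − F(−1) = 35/12 − (-149/12) = 46/3.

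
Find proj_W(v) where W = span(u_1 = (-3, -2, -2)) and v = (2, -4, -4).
proj_W(v) = (-30/17, -20/17, -20/17)

Set up U = [u_1 | ... | u_1] ∈ R^(3×1). The projector onto W = col(U) is P = U (U^T U)^(-1) U^T.
Compute U^T U =
  [17],
and U^T v = (10).
Solve U^T U · c = U^T v for the coefficients: c = (10/17). The projection is proj_W(v) = U c.
Check: (v - proj_W(v)) · u_1 = 0  (should be 0).
Result: proj_W(v) = (-30/17, -20/17, -20/17).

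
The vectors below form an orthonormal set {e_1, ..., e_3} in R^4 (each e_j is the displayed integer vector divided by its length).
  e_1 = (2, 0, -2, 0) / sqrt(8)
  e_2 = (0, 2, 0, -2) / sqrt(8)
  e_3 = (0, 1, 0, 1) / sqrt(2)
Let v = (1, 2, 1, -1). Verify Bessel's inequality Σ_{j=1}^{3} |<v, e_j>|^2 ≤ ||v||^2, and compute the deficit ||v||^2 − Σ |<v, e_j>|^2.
Σ |<v, e_j>|^2 = 5; ||v||^2 = 7; deficit = 2

Write each e_j = u_j / sqrt(<u_j, u_j>) where u_j is the displayed integer vector. Then <v, e_j> = <v, u_j> / sqrt(<u_j, u_j>), so |<v, e_j>|^2 = <v, u_j>^2 / <u_j, u_j>.
Coefficients: <v, e_1> = 0/sqrt(8), <v, e_2> = 6/sqrt(8), <v, e_3> = 1/sqrt(2).
Square and sum: Σ |<v, e_j>|^2 = 5.
Compute ||v||^2 = v·v = 7.
Deficit = 7 − 5 = 2 ≥ 0, confirming Bessel's inequality. (The deficit equals ||v − Σ <v,e_j> e_j||^2, the squared distance from v to span{e_j}.)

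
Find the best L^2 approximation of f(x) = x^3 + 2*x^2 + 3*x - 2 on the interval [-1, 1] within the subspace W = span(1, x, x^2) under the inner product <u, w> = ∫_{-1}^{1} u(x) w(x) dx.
g(x) = 2*x^2 + 18*x/5 - 2

The best approximation g ∈ W is the orthogonal projection of f onto W. Writing g = a_0 + a_1 x + a_2 x^2, the coefficients solve the normal equations G · a = b where
  G_{ij} = <φ_i, φ_j> and b_i = <f, φ_i>, with φ_0 = 1, φ_1 = x, φ_2 = x^2.
G =
  [2, 0, 2/3]
  [0, 2/3, 0]
  [2/3, 0, 2/5],
b = (-8/3, 12/5, -8/15).
Solving gives a_0 = -2, a_1 = 18/5, a_2 = 2, so
  g(x) = 2*x^2 + 18*x/5 - 2.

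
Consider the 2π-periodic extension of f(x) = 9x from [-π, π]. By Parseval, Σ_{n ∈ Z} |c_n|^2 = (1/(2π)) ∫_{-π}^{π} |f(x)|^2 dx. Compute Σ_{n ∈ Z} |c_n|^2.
Σ |c_n|^2 = 27π^2

Expand and integrate term by term over [-π, π]:
  ∫ (9x)^2 dx = 81·(2π^3/3); ∫ 2·9·(0)·x dx = 0 (odd integrand); ∫ 0^2 dx = 0·2π.
So (1/(2π)) ∫_{-π}^{π} (9x)^2 dx = 81π^2/3 + 0 = 27π^2.
Parseval ⇒ Σ |c_n|^2 = 27π^2.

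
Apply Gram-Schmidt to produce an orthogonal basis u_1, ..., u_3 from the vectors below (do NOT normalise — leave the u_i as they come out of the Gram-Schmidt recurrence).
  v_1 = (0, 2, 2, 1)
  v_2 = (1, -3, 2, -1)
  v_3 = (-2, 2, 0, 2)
Orthogonal basis:
  u_1 = (0, 2, 2, 1)
  u_2 = (1, -7/3, 8/3, -2/3)
  u_3 = (-10/7, -2/3, 4/21, 20/21)

Apply the Gram-Schmidt recurrence
  u_1 = v_1
  u_i = v_i − Σ_{j<i} ((v_i · u_j) / (u_j · u_j)) · u_j.

Step by step this gives:
  u_1 = (0, 2, 2, 1)
  u_2 = (1, -7/3, 8/3, -2/3)
  u_3 = (-10/7, -2/3, 4/21, 20/21)

Orthogonality check:
  u_2 · u_1 = 0 (should be 0)
  u_3 · u_1 = 0 (should be 0)
  u_3 · u_2 = 0 (should be 0)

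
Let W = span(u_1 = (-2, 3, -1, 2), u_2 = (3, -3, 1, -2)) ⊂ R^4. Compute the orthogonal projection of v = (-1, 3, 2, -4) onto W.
proj_W(v) = (-1, -3/14, 1/14, -1/7)

Set up U = [u_1 | ... | u_2] ∈ R^(4×2). The projector onto W = col(U) is P = U (U^T U)^(-1) U^T.
Compute U^T U =
  [18, -20]
  [-20, 23],
and U^T v = (1, -2).
Solve U^T U · c = U^T v for the coefficients: c = (-17/14, -8/7). The projection is proj_W(v) = U c.
Check: (v - proj_W(v)) · u_1 = 0  (should be 0).
Check: (v - proj_W(v)) · u_2 = 0  (should be 0).
Result: proj_W(v) = (-1, -3/14, 1/14, -1/7).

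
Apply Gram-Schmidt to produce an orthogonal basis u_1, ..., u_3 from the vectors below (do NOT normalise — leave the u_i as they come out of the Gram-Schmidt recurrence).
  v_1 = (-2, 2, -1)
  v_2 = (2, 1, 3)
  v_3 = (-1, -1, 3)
Orthogonal basis:
  u_1 = (-2, 2, -1)
  u_2 = (8/9, 19/9, 22/9)
  u_3 = (-203/101, -116/101, 174/101)

Apply the Gram-Schmidt recurrence
  u_1 = v_1
  u_i = v_i − Σ_{j<i} ((v_i · u_j) / (u_j · u_j)) · u_j.

Step by step this gives:
  u_1 = (-2, 2, -1)
  u_2 = (8/9, 19/9, 22/9)
  u_3 = (-203/101, -116/101, 174/101)

Orthogonality check:
  u_2 · u_1 = 0 (should be 0)
  u_3 · u_1 = 0 (should be 0)
  u_3 · u_2 = 0 (should be 0)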